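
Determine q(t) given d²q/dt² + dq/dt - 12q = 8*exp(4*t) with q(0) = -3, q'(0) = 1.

q = -19*exp(3*t)/7 - 9*exp(-4*t)/7 + exp(4*t)

Characteristic equation r² + r - 12 = 0 factors as (r + 4)(r - 3) = 0, so r = -4, 3.
Hence q_h = C1*exp(-4*t) + C2*exp(3*t).
Try q_p = A*exp(4*t). Substituting into the equation and dividing by exp(4*t) gives A = 1, so q_p = exp(4*t).
General solution: q = C1*exp(-4*t) + C2*exp(3*t) + exp(4*t).
Apply the initial conditions: q(0) = 1 + C1 + C2 = -3 and q'(0) = 4 - 4*C1 + 3*C2 = 1. Solving gives C1 = -9/7, C2 = -19/7.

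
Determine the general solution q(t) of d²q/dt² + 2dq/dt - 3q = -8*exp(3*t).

Characteristic equation r² + 2r - 3 = 0 factors as (r + 3)(r - 1) = 0, so r = -3, 1.
Hence q_h = C1*exp(-3*t) + C2*exp(t).
Try q_p = A*exp(3*t). Substituting into the equation and dividing by exp(3*t) gives A = -2/3, so q_p = -2*exp(3*t)/3.

q = -2*exp(3*t)/3 + C1*exp(-3*t) + C2*exp(t)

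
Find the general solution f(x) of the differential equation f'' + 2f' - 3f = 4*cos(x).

f = -4*cos(x)/5 + 2*sin(x)/5 + C1*exp(x) + C2*exp(-3*x)

Characteristic equation r² + 2r - 3 = 0 factors as (r - 1)(r + 3) = 0, so r = 1, -3.
Hence f_h = C1*exp(x) + C2*exp(-3*x).
Try f_p = A*cos(x) + B*sin(x). Substituting and equating the coefficients of cos(x) and sin(x) gives A = -4/5, B = 2/5, so f_p = -4*cos(x)/5 + 2*sin(x)/5.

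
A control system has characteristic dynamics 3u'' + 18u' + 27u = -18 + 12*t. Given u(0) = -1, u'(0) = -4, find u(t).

Divide through by 3: u'' + 6u' + 9u = -6 + 4*t.
Characteristic equation r² + 6r + 9 = 0 has discriminant (6)² - 4·(9) = 0, so r = -3 is a repeated root.
Hence u_h = (C1 + C2*t)*exp(-3*t).
For the particular solution try u_p = A0 + A1*t. Substituting and matching coefficients of each power of t gives A0 = -26/27, A1 = 4/9, so u_p = -26/27 + 4*t/9.
General solution: u = -26/27 + 4*t/9 + C1*exp(-3*t) + C2*t*exp(-3*t).
Apply the initial conditions: u(0) = -26/27 + C1 = -1 and u'(0) = 4/9 + C2 - 3*C1 = -4. Solving gives C1 = -1/27, C2 = -41/9.

u = -26/27 - exp(-3*t)/27 + 4*t/9 - 41*t*exp(-3*t)/9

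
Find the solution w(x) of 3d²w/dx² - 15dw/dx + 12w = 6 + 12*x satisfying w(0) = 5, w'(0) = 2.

Divide through by 3: w'' - 5w' + 4w = 2 + 4*x.
Characteristic equation r² - 5r + 4 = 0 factors as (r - 4)(r - 1) = 0, so r = 4, 1.
Hence w_h = C1*exp(4*x) + C2*exp(x).
For the particular solution try w_p = A0 + A1*x. Substituting and matching coefficients of each power of x gives A0 = 7/4, A1 = 1, so w_p = 7/4 + x.
General solution: w = 7/4 + x + C1*exp(4*x) + C2*exp(x).
Apply the initial conditions: w(0) = 7/4 + C1 + C2 = 5 and w'(0) = 1 + C2 + 4*C1 = 2. Solving gives C1 = -3/4, C2 = 4.

w = 7/4 + x + 4*exp(x) - 3*exp(4*x)/4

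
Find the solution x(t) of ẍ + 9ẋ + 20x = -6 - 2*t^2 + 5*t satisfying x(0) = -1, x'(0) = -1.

Characteristic equation r² + 9r + 20 = 0 factors as (r + 4)(r + 5) = 0, so r = -4, -5.
Hence x_h = C1*exp(-4*t) + C2*exp(-5*t).
For the particular solution try x_p = A0 + A1*t + A2*t^2. Substituting and matching coefficients of each power of t gives A0 = -443/1000, A1 = 17/50, A2 = -1/10, so x_p = -443/1000 - t^2/10 + 17*t/50.
General solution: x = -443/1000 - t^2/10 + 17*t/50 + C1*exp(-4*t) + C2*exp(-5*t).
Apply the initial conditions: x(0) = -443/1000 + C1 + C2 = -1 and x'(0) = 17/50 - 5*C2 - 4*C1 = -1. Solving gives C1 = -33/8, C2 = 446/125.

x = -443/1000 - 33*exp(-4*t)/8 - t**2/10 + 17*t/50 + 446*exp(-5*t)/125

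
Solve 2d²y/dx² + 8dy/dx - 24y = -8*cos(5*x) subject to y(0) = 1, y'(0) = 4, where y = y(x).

y = -80*sin(5*x)/1769 - 73*exp(-6*x)/244 + 141*exp(2*x)/116 + 148*cos(5*x)/1769

Divide through by 2: y'' + 4y' - 12y = -4*cos(5*x).
Characteristic equation r² + 4r - 12 = 0 factors as (r - 2)(r + 6) = 0, so r = 2, -6.
Hence y_h = C1*exp(2*x) + C2*exp(-6*x).
Try y_p = A*cos(5*x) + B*sin(5*x). Substituting and equating the coefficients of cos(5x) and sin(5x) gives A = 148/1769, B = -80/1769, so y_p = -80*sin(5*x)/1769 + 148*cos(5*x)/1769.
General solution: y = -80*sin(5*x)/1769 + 148*cos(5*x)/1769 + C1*exp(2*x) + C2*exp(-6*x).
Apply the initial conditions: y(0) = 148/1769 + C1 + C2 = 1 and y'(0) = -400/1769 - 6*C2 + 2*C1 = 4. Solving gives C1 = 141/116, C2 = -73/244.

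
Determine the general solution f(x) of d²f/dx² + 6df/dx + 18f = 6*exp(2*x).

f = 3*exp(2*x)/17 + C1*cos(3*x)*exp(-3*x) + C2*exp(-3*x)*sin(3*x)

Characteristic equation r² + 6r + 18 = 0 has discriminant (6)² - 4·(18) = -36 < 0, so r = -3 ± 3i.
Hence f_h = C1*cos(3*x)*exp(-3*x) + C2*exp(-3*x)*sin(3*x).
Try f_p = A*exp(2*x). Substituting into the equation and dividing by exp(2*x) gives A = 3/17, so f_p = 3*exp(2*x)/17.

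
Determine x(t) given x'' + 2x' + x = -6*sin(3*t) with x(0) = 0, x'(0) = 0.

Characteristic equation r² + 2r + 1 = 0 has discriminant (2)² - 4·(1) = 0, so r = -1 is a repeated root.
Hence x_h = (C1 + C2*t)*exp(-t).
Try x_p = A*cos(3*t) + B*sin(3*t). Substituting and equating the coefficients of cos(3t) and sin(3t) gives A = 9/25, B = 12/25, so x_p = 9*cos(3*t)/25 + 12*sin(3*t)/25.
General solution: x = 9*cos(3*t)/25 + 12*sin(3*t)/25 + C1*exp(-t) + C2*t*exp(-t).
Apply the initial conditions: x(0) = 9/25 + C1 = 0 and x'(0) = 36/25 + C2 - C1 = 0. Solving gives C1 = -9/25, C2 = -9/5.

x = -9*exp(-t)/25 + 9*cos(3*t)/25 + 12*sin(3*t)/25 - 9*t*exp(-t)/5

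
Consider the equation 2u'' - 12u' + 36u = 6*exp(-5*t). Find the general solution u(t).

u = 3*exp(-5*t)/73 + C1*cos(3*t)*exp(3*t) + C2*exp(3*t)*sin(3*t)

Divide through by 2: u'' - 6u' + 18u = 3*exp(-5*t).
Characteristic equation r² - 6r + 18 = 0 has discriminant (-6)² - 4·(18) = -36 < 0, so r = 3 ± 3i.
Hence u_h = C1*cos(3*t)*exp(3*t) + C2*exp(3*t)*sin(3*t).
Try u_p = A*exp(-5*t). Substituting into the equation and dividing by exp(-5*t) gives A = 3/73, so u_p = 3*exp(-5*t)/73.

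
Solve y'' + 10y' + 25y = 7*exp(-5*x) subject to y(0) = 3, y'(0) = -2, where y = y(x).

Characteristic equation r² + 10r + 25 = 0 has discriminant (10)² - 4·(25) = 0, so r = -5 is a repeated root.
Hence y_h = (C1 + C2*x)*exp(-5*x).
Since exp(-5*x) solves the homogeneous equation (r = -5 is a root of multiplicity 2), multiply the trial by x^2. Try y_p = A*x^2*exp(-5*x). Substituting into the equation and dividing by exp(-5*x) gives A = 7/2, so y_p = 7*x^2*exp(-5*x)/2.
General solution: y = C1*exp(-5*x) + 7*x^2*exp(-5*x)/2 + C2*x*exp(-5*x).
Apply the initial conditions: y(0) = C1 = 3 and y'(0) = C2 - 5*C1 = -2. Solving gives C1 = 3, C2 = 13.

y = 3*exp(-5*x) + 13*x*exp(-5*x) + 7*x**2*exp(-5*x)/2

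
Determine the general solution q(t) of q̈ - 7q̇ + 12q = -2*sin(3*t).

Characteristic equation r² - 7r + 12 = 0 factors as (r - 3)(r - 4) = 0, so r = 3, 4.
Hence q_h = C1*exp(3*t) + C2*exp(4*t).
Try q_p = A*cos(3*t) + B*sin(3*t). Substituting and equating the coefficients of cos(3t) and sin(3t) gives A = -7/75, B = -1/75, so q_p = -7*cos(3*t)/75 - sin(3*t)/75.

q = -7*cos(3*t)/75 - sin(3*t)/75 + C1*exp(3*t) + C2*exp(4*t)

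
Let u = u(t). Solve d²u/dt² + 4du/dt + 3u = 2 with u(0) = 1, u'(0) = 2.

u = 2/3 - 7*exp(-3*t)/6 + 3*exp(-t)/2

Characteristic equation r² + 4r + 3 = 0 factors as (r + 1)(r + 3) = 0, so r = -1, -3.
Hence u_h = C1*exp(-t) + C2*exp(-3*t).
For the particular solution try u_p = A0. Substituting and matching coefficients of each power of t gives A0 = 2/3, so u_p = 2/3.
General solution: u = 2/3 + C1*exp(-t) + C2*exp(-3*t).
Apply the initial conditions: u(0) = 2/3 + C1 + C2 = 1 and u'(0) = -C1 - 3*C2 = 2. Solving gives C1 = 3/2, C2 = -7/6.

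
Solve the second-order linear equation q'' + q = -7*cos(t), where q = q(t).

Characteristic equation r² + 1 = 0 has discriminant (0)² - 4·(1) = -4 < 0, so r = ± i.
Hence q_h = C1*cos(t) + C2*sin(t).
Since ±1i are characteristic roots, multiply the trial by t. Try q_p = t*(A*cos(t) + B*sin(t)). Substituting and equating the coefficients of cos(t) and sin(t) gives A = 0, B = -7/2, so q_p = -7*t*sin(t)/2.

q = C1*cos(t) + C2*sin(t) - 7*t*sin(t)/2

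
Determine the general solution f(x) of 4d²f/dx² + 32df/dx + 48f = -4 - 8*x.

Divide through by 4: f'' + 8f' + 12f = -1 - 2*x.
Characteristic equation r² + 8r + 12 = 0 factors as (r + 2)(r + 6) = 0, so r = -2, -6.
Hence f_h = C1*exp(-2*x) + C2*exp(-6*x).
For the particular solution try f_p = A0 + A1*x. Substituting and matching coefficients of each power of x gives A0 = 1/36, A1 = -1/6, so f_p = 1/36 - x/6.

f = 1/36 - x/6 + C1*exp(-2*x) + C2*exp(-6*x)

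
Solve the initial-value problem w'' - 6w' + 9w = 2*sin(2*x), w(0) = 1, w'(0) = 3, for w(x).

w = 10*sin(2*x)/169 + 24*cos(2*x)/169 + 145*exp(3*x)/169 + 4*x*exp(3*x)/13

Characteristic equation r² - 6r + 9 = 0 has discriminant (-6)² - 4·(9) = 0, so r = 3 is a repeated root.
Hence w_h = (C1 + C2*x)*exp(3*x).
Try w_p = A*cos(2*x) + B*sin(2*x). Substituting and equating the coefficients of cos(2x) and sin(2x) gives A = 24/169, B = 10/169, so w_p = 10*sin(2*x)/169 + 24*cos(2*x)/169.
General solution: w = 10*sin(2*x)/169 + 24*cos(2*x)/169 + C1*exp(3*x) + C2*x*exp(3*x).
Apply the initial conditions: w(0) = 24/169 + C1 = 1 and w'(0) = 20/169 + C2 + 3*C1 = 3. Solving gives C1 = 145/169, C2 = 4/13.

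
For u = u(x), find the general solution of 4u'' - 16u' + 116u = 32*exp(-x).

Divide through by 4: u'' - 4u' + 29u = 8*exp(-x).
Characteristic equation r² - 4r + 29 = 0 has discriminant (-4)² - 4·(29) = -100 < 0, so r = 2 ± 5i.
Hence u_h = C1*cos(5*x)*exp(2*x) + C2*exp(2*x)*sin(5*x).
Try u_p = A*exp(-x). Substituting into the equation and dividing by exp(-x) gives A = 4/17, so u_p = 4*exp(-x)/17.

u = 4*exp(-x)/17 + C1*cos(5*x)*exp(2*x) + C2*exp(2*x)*sin(5*x)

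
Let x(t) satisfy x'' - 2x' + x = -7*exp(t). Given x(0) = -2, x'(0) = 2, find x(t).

x = -2*exp(t) + 4*t*exp(t) - 7*t**2*exp(t)/2

Characteristic equation r² - 2r + 1 = 0 has discriminant (-2)² - 4·(1) = 0, so r = 1 is a repeated root.
Hence x_h = (C1 + C2*t)*exp(t).
Since exp(t) solves the homogeneous equation (r = 1 is a root of multiplicity 2), multiply the trial by t^2. Try x_p = A*t^2*exp(t). Substituting into the equation and dividing by exp(t) gives A = -7/2, so x_p = -7*t^2*exp(t)/2.
General solution: x = C1*exp(t) - 7*t^2*exp(t)/2 + C2*t*exp(t).
Apply the initial conditions: x(0) = C1 = -2 and x'(0) = C1 + C2 = 2. Solving gives C1 = -2, C2 = 4.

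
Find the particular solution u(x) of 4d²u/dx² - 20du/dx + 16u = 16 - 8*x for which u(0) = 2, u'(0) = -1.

u = 3/8 - 17*exp(4*x)/24 - x/2 + 7*exp(x)/3

Divide through by 4: u'' - 5u' + 4u = 4 - 2*x.
Characteristic equation r² - 5r + 4 = 0 factors as (r - 1)(r - 4) = 0, so r = 1, 4.
Hence u_h = C1*exp(x) + C2*exp(4*x).
For the particular solution try u_p = A0 + A1*x. Substituting and matching coefficients of each power of x gives A0 = 3/8, A1 = -1/2, so u_p = 3/8 - x/2.
General solution: u = 3/8 - x/2 + C1*exp(x) + C2*exp(4*x).
Apply the initial conditions: u(0) = 3/8 + C1 + C2 = 2 and u'(0) = -1/2 + C1 + 4*C2 = -1. Solving gives C1 = 7/3, C2 = -17/24.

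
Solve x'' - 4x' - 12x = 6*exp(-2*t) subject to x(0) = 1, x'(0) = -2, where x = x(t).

Characteristic equation r² - 4r - 12 = 0 factors as (r + 2)(r - 6) = 0, so r = -2, 6.
Hence x_h = C1*exp(-2*t) + C2*exp(6*t).
Since exp(-2*t) solves the homogeneous equation (r = -2 is a root of multiplicity 1), multiply the trial by t. Try x_p = A*t*exp(-2*t). Substituting into the equation and dividing by exp(-2*t) gives A = -3/4, so x_p = -3*t*exp(-2*t)/4.
General solution: x = C1*exp(-2*t) + C2*exp(6*t) - 3*t*exp(-2*t)/4.
Apply the initial conditions: x(0) = C1 + C2 = 1 and x'(0) = -3/4 - 2*C1 + 6*C2 = -2. Solving gives C1 = 29/32, C2 = 3/32.

x = 3*exp(6*t)/32 + 29*exp(-2*t)/32 - 3*t*exp(-2*t)/4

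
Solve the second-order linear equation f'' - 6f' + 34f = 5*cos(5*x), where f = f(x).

f = -50*sin(5*x)/327 + 5*cos(5*x)/109 + C1*cos(5*x)*exp(3*x) + C2*exp(3*x)*sin(5*x)

Characteristic equation r² - 6r + 34 = 0 has discriminant (-6)² - 4·(34) = -100 < 0, so r = 3 ± 5i.
Hence f_h = C1*cos(5*x)*exp(3*x) + C2*exp(3*x)*sin(5*x).
Try f_p = A*cos(5*x) + B*sin(5*x). Substituting and equating the coefficients of cos(5x) and sin(5x) gives A = 5/109, B = -50/327, so f_p = -50*sin(5*x)/327 + 5*cos(5*x)/109.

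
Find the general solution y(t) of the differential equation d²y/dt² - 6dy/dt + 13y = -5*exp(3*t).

y = -5*exp(3*t)/4 + C1*cos(2*t)*exp(3*t) + C2*exp(3*t)*sin(2*t)

Characteristic equation r² - 6r + 13 = 0 has discriminant (-6)² - 4·(13) = -16 < 0, so r = 3 ± 2i.
Hence y_h = C1*cos(2*t)*exp(3*t) + C2*exp(3*t)*sin(2*t).
Try y_p = A*exp(3*t). Substituting into the equation and dividing by exp(3*t) gives A = -5/4, so y_p = -5*exp(3*t)/4.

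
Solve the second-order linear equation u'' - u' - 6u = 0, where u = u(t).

Characteristic equation r² - r - 6 = 0 factors as (r - 3)(r + 2) = 0, so r = 3, -2.
Hence u_h = C1*exp(3*t) + C2*exp(-2*t).

u = C1*exp(3*t) + C2*exp(-2*t)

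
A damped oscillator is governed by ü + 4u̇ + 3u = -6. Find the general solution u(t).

u = -2 + C1*exp(-3*t) + C2*exp(-t)

Characteristic equation r² + 4r + 3 = 0 factors as (r + 3)(r + 1) = 0, so r = -3, -1.
Hence u_h = C1*exp(-3*t) + C2*exp(-t).
For the particular solution try u_p = A0. Substituting and matching coefficients of each power of t gives A0 = -2, so u_p = -2.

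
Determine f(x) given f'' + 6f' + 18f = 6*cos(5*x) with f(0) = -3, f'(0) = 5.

Characteristic equation r² + 6r + 18 = 0 has discriminant (6)² - 4·(18) = -36 < 0, so r = -3 ± 3i.
Hence f_h = C1*cos(3*x)*exp(-3*x) + C2*exp(-3*x)*sin(3*x).
Try f_p = A*cos(5*x) + B*sin(5*x). Substituting and equating the coefficients of cos(5x) and sin(5x) gives A = -42/949, B = 180/949, so f_p = -42*cos(5*x)/949 + 180*sin(5*x)/949.
General solution: f = -42*cos(5*x)/949 + 180*sin(5*x)/949 + C1*cos(3*x)*exp(-3*x) + C2*exp(-3*x)*sin(3*x).
Apply the initial conditions: f(0) = -42/949 + C1 = -3 and f'(0) = 900/949 - 3*C1 + 3*C2 = 5. Solving gives C1 = -2805/949, C2 = -4570/2847.

f = -42*cos(5*x)/949 + 180*sin(5*x)/949 - 4570*exp(-3*x)*sin(3*x)/2847 - 2805*cos(3*x)*exp(-3*x)/949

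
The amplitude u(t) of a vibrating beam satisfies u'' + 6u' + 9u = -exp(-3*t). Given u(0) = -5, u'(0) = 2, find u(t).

u = -5*exp(-3*t) - 13*t*exp(-3*t) - t**2*exp(-3*t)/2

Characteristic equation r² + 6r + 9 = 0 has discriminant (6)² - 4·(9) = 0, so r = -3 is a repeated root.
Hence u_h = (C1 + C2*t)*exp(-3*t).
Since exp(-3*t) solves the homogeneous equation (r = -3 is a root of multiplicity 2), multiply the trial by t^2. Try u_p = A*t^2*exp(-3*t). Substituting into the equation and dividing by exp(-3*t) gives A = -1/2, so u_p = -t^2*exp(-3*t)/2.
General solution: u = C1*exp(-3*t) - t^2*exp(-3*t)/2 + C2*t*exp(-3*t).
Apply the initial conditions: u(0) = C1 = -5 and u'(0) = C2 - 3*C1 = 2. Solving gives C1 = -5, C2 = -13.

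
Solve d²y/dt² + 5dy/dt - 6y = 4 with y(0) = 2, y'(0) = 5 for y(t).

y = -2/3 + 3*exp(t) - exp(-6*t)/3

Characteristic equation r² + 5r - 6 = 0 factors as (r + 6)(r - 1) = 0, so r = -6, 1.
Hence y_h = C1*exp(-6*t) + C2*exp(t).
For the particular solution try y_p = A0. Substituting and matching coefficients of each power of t gives A0 = -2/3, so y_p = -2/3.
General solution: y = -2/3 + C1*exp(-6*t) + C2*exp(t).
Apply the initial conditions: y(0) = -2/3 + C1 + C2 = 2 and y'(0) = C2 - 6*C1 = 5. Solving gives C1 = -1/3, C2 = 3.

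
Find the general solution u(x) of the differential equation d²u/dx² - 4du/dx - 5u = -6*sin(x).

Characteristic equation r² - 4r - 5 = 0 factors as (r - 5)(r + 1) = 0, so r = 5, -1.
Hence u_h = C1*exp(5*x) + C2*exp(-x).
Try u_p = A*cos(x) + B*sin(x). Substituting and equating the coefficients of cos(x) and sin(x) gives A = -6/13, B = 9/13, so u_p = -6*cos(x)/13 + 9*sin(x)/13.

u = -6*cos(x)/13 + 9*sin(x)/13 + C1*exp(5*x) + C2*exp(-x)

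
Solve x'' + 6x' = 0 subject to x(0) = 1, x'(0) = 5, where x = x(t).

Characteristic equation r² + 6r = 0 factors as (r + 6)r = 0, so r = -6, 0.
Hence x_h = C1*exp(-6*t) + C2.
Apply the initial conditions: x(0) = C1 + C2 = 1 and x'(0) = -6*C1 = 5. Solving gives C1 = -5/6, C2 = 11/6.

x = 11/6 - 5*exp(-6*t)/6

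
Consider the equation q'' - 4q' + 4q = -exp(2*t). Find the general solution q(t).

Characteristic equation r² - 4r + 4 = 0 has discriminant (-4)² - 4·(4) = 0, so r = 2 is a repeated root.
Hence q_h = (C1 + C2*t)*exp(2*t).
Since exp(2*t) solves the homogeneous equation (r = 2 is a root of multiplicity 2), multiply the trial by t^2. Try q_p = A*t^2*exp(2*t). Substituting into the equation and dividing by exp(2*t) gives A = -1/2, so q_p = -t^2*exp(2*t)/2.

q = C1*exp(2*t) - t**2*exp(2*t)/2 + C2*t*exp(2*t)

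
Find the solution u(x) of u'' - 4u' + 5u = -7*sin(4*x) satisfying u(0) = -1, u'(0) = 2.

u = -112*cos(4*x)/377 + 77*sin(4*x)/377 - 265*cos(x)*exp(2*x)/377 + 976*exp(2*x)*sin(x)/377

Characteristic equation r² - 4r + 5 = 0 has discriminant (-4)² - 4·(5) = -4 < 0, so r = 2 ± i.
Hence u_h = C1*cos(x)*exp(2*x) + C2*exp(2*x)*sin(x).
Try u_p = A*cos(4*x) + B*sin(4*x). Substituting and equating the coefficients of cos(4x) and sin(4x) gives A = -112/377, B = 77/377, so u_p = -112*cos(4*x)/377 + 77*sin(4*x)/377.
General solution: u = -112*cos(4*x)/377 + 77*sin(4*x)/377 + C1*cos(x)*exp(2*x) + C2*exp(2*x)*sin(x).
Apply the initial conditions: u(0) = -112/377 + C1 = -1 and u'(0) = 308/377 + C2 + 2*C1 = 2. Solving gives C1 = -265/377, C2 = 976/377.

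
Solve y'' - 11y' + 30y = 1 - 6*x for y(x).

y = -1/25 - x/5 + C1*exp(6*x) + C2*exp(5*x)

Characteristic equation r² - 11r + 30 = 0 factors as (r - 6)(r - 5) = 0, so r = 6, 5.
Hence y_h = C1*exp(6*x) + C2*exp(5*x).
For the particular solution try y_p = A0 + A1*x. Substituting and matching coefficients of each power of x gives A0 = -1/25, A1 = -1/5, so y_p = -1/25 - x/5.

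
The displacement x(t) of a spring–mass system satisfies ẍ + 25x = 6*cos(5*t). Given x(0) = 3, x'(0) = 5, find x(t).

x = 3*cos(5*t) + 3*t*sin(5*t)/5 + sin(5*t)

Characteristic equation r² + 25 = 0 has discriminant (0)² - 4·(25) = -100 < 0, so r = ± 5i.
Hence x_h = C1*cos(5*t) + C2*sin(5*t).
Since ±5i are characteristic roots, multiply the trial by t. Try x_p = t*(A*cos(5*t) + B*sin(5*t)). Substituting and equating the coefficients of cos(5t) and sin(5t) gives A = 0, B = 3/5, so x_p = 3*t*sin(5*t)/5.
General solution: x = C1*cos(5*t) + C2*sin(5*t) + 3*t*sin(5*t)/5.
Apply the initial conditions: x(0) = C1 = 3 and x'(0) = 5*C2 = 5. Solving gives C1 = 3, C2 = 1.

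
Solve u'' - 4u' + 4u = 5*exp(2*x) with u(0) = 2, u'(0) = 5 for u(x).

Characteristic equation r² - 4r + 4 = 0 has discriminant (-4)² - 4·(4) = 0, so r = 2 is a repeated root.
Hence u_h = (C1 + C2*x)*exp(2*x).
Since exp(2*x) solves the homogeneous equation (r = 2 is a root of multiplicity 2), multiply the trial by x^2. Try u_p = A*x^2*exp(2*x). Substituting into the equation and dividing by exp(2*x) gives A = 5/2, so u_p = 5*x^2*exp(2*x)/2.
General solution: u = C1*exp(2*x) + 5*x^2*exp(2*x)/2 + C2*x*exp(2*x).
Apply the initial conditions: u(0) = C1 = 2 and u'(0) = C2 + 2*C1 = 5. Solving gives C1 = 2, C2 = 1.

u = 2*exp(2*x) + x*exp(2*x) + 5*x**2*exp(2*x)/2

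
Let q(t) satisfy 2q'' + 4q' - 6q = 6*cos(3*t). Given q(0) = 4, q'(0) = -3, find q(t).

Divide through by 2: q'' + 2q' - 3q = 3*cos(3*t).
Characteristic equation r² + 2r - 3 = 0 factors as (r + 3)(r - 1) = 0, so r = -3, 1.
Hence q_h = C1*exp(-3*t) + C2*exp(t).
Try q_p = A*cos(3*t) + B*sin(3*t). Substituting and equating the coefficients of cos(3t) and sin(3t) gives A = -1/5, B = 1/10, so q_p = -cos(3*t)/5 + sin(3*t)/10.
General solution: q = -cos(3*t)/5 + sin(3*t)/10 + C1*exp(-3*t) + C2*exp(t).
Apply the initial conditions: q(0) = -1/5 + C1 + C2 = 4 and q'(0) = 3/10 + C2 - 3*C1 = -3. Solving gives C1 = 15/8, C2 = 93/40.

q = -cos(3*t)/5 + sin(3*t)/10 + 15*exp(-3*t)/8 + 93*exp(t)/40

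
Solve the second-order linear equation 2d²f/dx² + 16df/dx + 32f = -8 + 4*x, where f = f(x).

f = -5/16 + x/8 + C1*exp(-4*x) + C2*x*exp(-4*x)

Divide through by 2: f'' + 8f' + 16f = -4 + 2*x.
Characteristic equation r² + 8r + 16 = 0 has discriminant (8)² - 4·(16) = 0, so r = -4 is a repeated root.
Hence f_h = (C1 + C2*x)*exp(-4*x).
For the particular solution try f_p = A0 + A1*x. Substituting and matching coefficients of each power of x gives A0 = -5/16, A1 = 1/8, so f_p = -5/16 + x/8.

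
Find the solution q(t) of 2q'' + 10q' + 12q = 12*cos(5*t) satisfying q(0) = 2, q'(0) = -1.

Divide through by 2: q'' + 5q' + 6q = 6*cos(5*t).
Characteristic equation r² + 5r + 6 = 0 factors as (r + 2)(r + 3) = 0, so r = -2, -3.
Hence q_h = C1*exp(-2*t) + C2*exp(-3*t).
Try q_p = A*cos(5*t) + B*sin(5*t). Substituting and equating the coefficients of cos(5t) and sin(5t) gives A = -57/493, B = 75/493, so q_p = -57*cos(5*t)/493 + 75*sin(5*t)/493.
General solution: q = -57*cos(5*t)/493 + 75*sin(5*t)/493 + C1*exp(-2*t) + C2*exp(-3*t).
Apply the initial conditions: q(0) = -57/493 + C1 + C2 = 2 and q'(0) = 375/493 - 3*C2 - 2*C1 = -1. Solving gives C1 = 133/29, C2 = -42/17.

q = -57*cos(5*t)/493 - 42*exp(-3*t)/17 + 75*sin(5*t)/493 + 133*exp(-2*t)/29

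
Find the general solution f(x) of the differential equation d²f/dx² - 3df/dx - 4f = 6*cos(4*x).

Characteristic equation r² - 3r - 4 = 0 factors as (r + 1)(r - 4) = 0, so r = -1, 4.
Hence f_h = C1*exp(-x) + C2*exp(4*x).
Try f_p = A*cos(4*x) + B*sin(4*x). Substituting and equating the coefficients of cos(4x) and sin(4x) gives A = -15/68, B = -9/68, so f_p = -15*cos(4*x)/68 - 9*sin(4*x)/68.

f = -15*cos(4*x)/68 - 9*sin(4*x)/68 + C1*exp(-x) + C2*exp(4*x)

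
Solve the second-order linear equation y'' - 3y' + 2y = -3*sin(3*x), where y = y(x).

y = -27*cos(3*x)/130 + 21*sin(3*x)/130 + C1*exp(x) + C2*exp(2*x)

Characteristic equation r² - 3r + 2 = 0 factors as (r - 1)(r - 2) = 0, so r = 1, 2.
Hence y_h = C1*exp(x) + C2*exp(2*x).
Try y_p = A*cos(3*x) + B*sin(3*x). Substituting and equating the coefficients of cos(3x) and sin(3x) gives A = -27/130, B = 21/130, so y_p = -27*cos(3*x)/130 + 21*sin(3*x)/130.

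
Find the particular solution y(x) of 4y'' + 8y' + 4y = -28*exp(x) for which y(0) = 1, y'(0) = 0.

y = -7*exp(x)/4 + 11*exp(-x)/4 + 9*x*exp(-x)/2

Divide through by 4: y'' + 2y' + y = -7*exp(x).
Characteristic equation r² + 2r + 1 = 0 has discriminant (2)² - 4·(1) = 0, so r = -1 is a repeated root.
Hence y_h = (C1 + C2*x)*exp(-x).
Try y_p = A*exp(x). Substituting into the equation and dividing by exp(x) gives A = -7/4, so y_p = -7*exp(x)/4.
General solution: y = -7*exp(x)/4 + C1*exp(-x) + C2*x*exp(-x).
Apply the initial conditions: y(0) = -7/4 + C1 = 1 and y'(0) = -7/4 + C2 - C1 = 0. Solving gives C1 = 11/4, C2 = 9/2.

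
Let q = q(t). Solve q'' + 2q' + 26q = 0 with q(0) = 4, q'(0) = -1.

Characteristic equation r² + 2r + 26 = 0 has discriminant (2)² - 4·(26) = -100 < 0, so r = -1 ± 5i.
Hence q_h = C1*cos(5*t)*exp(-t) + C2*exp(-t)*sin(5*t).
Apply the initial conditions: q(0) = C1 = 4 and q'(0) = -C1 + 5*C2 = -1. Solving gives C1 = 4, C2 = 3/5.

q = 4*cos(5*t)*exp(-t) + 3*exp(-t)*sin(5*t)/5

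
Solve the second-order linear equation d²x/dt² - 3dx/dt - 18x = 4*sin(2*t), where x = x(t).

Characteristic equation r² - 3r - 18 = 0 factors as (r + 3)(r - 6) = 0, so r = -3, 6.
Hence x_h = C1*exp(-3*t) + C2*exp(6*t).
Try x_p = A*cos(2*t) + B*sin(2*t). Substituting and equating the coefficients of cos(2t) and sin(2t) gives A = 3/65, B = -11/65, so x_p = -11*sin(2*t)/65 + 3*cos(2*t)/65.

x = -11*sin(2*t)/65 + 3*cos(2*t)/65 + C1*exp(-3*t) + C2*exp(6*t)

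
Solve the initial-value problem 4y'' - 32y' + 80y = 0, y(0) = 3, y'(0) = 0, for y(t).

y = -6*exp(4*t)*sin(2*t) + 3*cos(2*t)*exp(4*t)

Divide through by 4: y'' - 8y' + 20y = 0.
Characteristic equation r² - 8r + 20 = 0 has discriminant (-8)² - 4·(20) = -16 < 0, so r = 4 ± 2i.
Hence y_h = C1*cos(2*t)*exp(4*t) + C2*exp(4*t)*sin(2*t).
Apply the initial conditions: y(0) = C1 = 3 and y'(0) = 2*C2 + 4*C1 = 0. Solving gives C1 = 3, C2 = -6.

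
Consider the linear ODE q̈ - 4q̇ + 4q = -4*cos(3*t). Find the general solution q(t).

Characteristic equation r² - 4r + 4 = 0 has discriminant (-4)² - 4·(4) = 0, so r = 2 is a repeated root.
Hence q_h = (C1 + C2*t)*exp(2*t).
Try q_p = A*cos(3*t) + B*sin(3*t). Substituting and equating the coefficients of cos(3t) and sin(3t) gives A = 20/169, B = 48/169, so q_p = 20*cos(3*t)/169 + 48*sin(3*t)/169.

q = 20*cos(3*t)/169 + 48*sin(3*t)/169 + C1*exp(2*t) + C2*t*exp(2*t)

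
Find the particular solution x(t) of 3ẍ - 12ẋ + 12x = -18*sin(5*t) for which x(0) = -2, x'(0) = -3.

x = -1562*exp(2*t)/841 - 120*cos(5*t)/841 + 126*sin(5*t)/841 - t*exp(2*t)/29

Divide through by 3: x'' - 4x' + 4x = -6*sin(5*t).
Characteristic equation r² - 4r + 4 = 0 has discriminant (-4)² - 4·(4) = 0, so r = 2 is a repeated root.
Hence x_h = (C1 + C2*t)*exp(2*t).
Try x_p = A*cos(5*t) + B*sin(5*t). Substituting and equating the coefficients of cos(5t) and sin(5t) gives A = -120/841, B = 126/841, so x_p = -120*cos(5*t)/841 + 126*sin(5*t)/841.
General solution: x = -120*cos(5*t)/841 + 126*sin(5*t)/841 + C1*exp(2*t) + C2*t*exp(2*t).
Apply the initial conditions: x(0) = -120/841 + C1 = -2 and x'(0) = 630/841 + C2 + 2*C1 = -3. Solving gives C1 = -1562/841, C2 = -1/29.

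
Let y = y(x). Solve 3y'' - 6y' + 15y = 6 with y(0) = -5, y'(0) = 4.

Divide through by 3: y'' - 2y' + 5y = 2.
Characteristic equation r² - 2r + 5 = 0 has discriminant (-2)² - 4·(5) = -16 < 0, so r = 1 ± 2i.
Hence y_h = C1*cos(2*x)*exp(x) + C2*exp(x)*sin(2*x).
For the particular solution try y_p = A0. Substituting and matching coefficients of each power of x gives A0 = 2/5, so y_p = 2/5.
General solution: y = 2/5 + C1*cos(2*x)*exp(x) + C2*exp(x)*sin(2*x).
Apply the initial conditions: y(0) = 2/5 + C1 = -5 and y'(0) = C1 + 2*C2 = 4. Solving gives C1 = -27/5, C2 = 47/10.

y = 2/5 - 27*cos(2*x)*exp(x)/5 + 47*exp(x)*sin(2*x)/10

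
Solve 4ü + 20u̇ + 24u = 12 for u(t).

u = 1/2 + C1*exp(-3*t) + C2*exp(-2*t)

Divide through by 4: u'' + 5u' + 6u = 3.
Characteristic equation r² + 5r + 6 = 0 factors as (r + 3)(r + 2) = 0, so r = -3, -2.
Hence u_h = C1*exp(-3*t) + C2*exp(-2*t).
For the particular solution try u_p = A0. Substituting and matching coefficients of each power of t gives A0 = 1/2, so u_p = 1/2.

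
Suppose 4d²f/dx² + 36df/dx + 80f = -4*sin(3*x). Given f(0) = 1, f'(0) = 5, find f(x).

Divide through by 4: f'' + 9f' + 20f = -sin(3*x).
Characteristic equation r² + 9r + 20 = 0 factors as (r + 5)(r + 4) = 0, so r = -5, -4.
Hence f_h = C1*exp(-5*x) + C2*exp(-4*x).
Try f_p = A*cos(3*x) + B*sin(3*x). Substituting and equating the coefficients of cos(3x) and sin(3x) gives A = 27/850, B = -11/850, so f_p = -11*sin(3*x)/850 + 27*cos(3*x)/850.
General solution: f = -11*sin(3*x)/850 + 27*cos(3*x)/850 + C1*exp(-5*x) + C2*exp(-4*x).
Apply the initial conditions: f(0) = 27/850 + C1 + C2 = 1 and f'(0) = -33/850 - 5*C1 - 4*C2 = 5. Solving gives C1 = -303/34, C2 = 247/25.

f = -303*exp(-5*x)/34 - 11*sin(3*x)/850 + 27*cos(3*x)/850 + 247*exp(-4*x)/25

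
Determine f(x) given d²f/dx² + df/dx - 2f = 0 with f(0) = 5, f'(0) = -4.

Characteristic equation r² + r - 2 = 0 factors as (r - 1)(r + 2) = 0, so r = 1, -2.
Hence f_h = C1*exp(x) + C2*exp(-2*x).
Apply the initial conditions: f(0) = C1 + C2 = 5 and f'(0) = C1 - 2*C2 = -4. Solving gives C1 = 2, C2 = 3.

f = 2*exp(x) + 3*exp(-2*x)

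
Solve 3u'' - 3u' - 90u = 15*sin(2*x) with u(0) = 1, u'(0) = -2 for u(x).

Divide through by 3: u'' - u' - 30u = 5*sin(2*x).
Characteristic equation r² - r - 30 = 0 factors as (r - 6)(r + 5) = 0, so r = 6, -5.
Hence u_h = C1*exp(6*x) + C2*exp(-5*x).
Try u_p = A*cos(2*x) + B*sin(2*x). Substituting and equating the coefficients of cos(2x) and sin(2x) gives A = 1/116, B = -17/116, so u_p = -17*sin(2*x)/116 + cos(2*x)/116.
General solution: u = -17*sin(2*x)/116 + cos(2*x)/116 + C1*exp(6*x) + C2*exp(-5*x).
Apply the initial conditions: u(0) = 1/116 + C1 + C2 = 1 and u'(0) = -17/58 - 5*C2 + 6*C1 = -2. Solving gives C1 = 13/44, C2 = 222/319.

u = -17*sin(2*x)/116 + cos(2*x)/116 + 13*exp(6*x)/44 + 222*exp(-5*x)/319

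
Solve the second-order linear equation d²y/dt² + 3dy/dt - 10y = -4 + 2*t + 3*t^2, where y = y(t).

y = 113/500 - 19*t/50 - 3*t**2/10 + C1*exp(-5*t) + C2*exp(2*t)

Characteristic equation r² + 3r - 10 = 0 factors as (r + 5)(r - 2) = 0, so r = -5, 2.
Hence y_h = C1*exp(-5*t) + C2*exp(2*t).
For the particular solution try y_p = A0 + A1*t + A2*t^2. Substituting and matching coefficients of each power of t gives A0 = 113/500, A1 = -19/50, A2 = -3/10, so y_p = 113/500 - 19*t/50 - 3*t^2/10.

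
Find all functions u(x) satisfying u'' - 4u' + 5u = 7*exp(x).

u = 7*exp(x)/2 + C1*cos(x)*exp(2*x) + C2*exp(2*x)*sin(x)

Characteristic equation r² - 4r + 5 = 0 has discriminant (-4)² - 4·(5) = -4 < 0, so r = 2 ± i.
Hence u_h = C1*cos(x)*exp(2*x) + C2*exp(2*x)*sin(x).
Try u_p = A*exp(x). Substituting into the equation and dividing by exp(x) gives A = 7/2, so u_p = 7*exp(x)/2.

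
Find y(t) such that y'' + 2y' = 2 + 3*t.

y = C2 + t/4 + 3*t**2/4 + C1*exp(-2*t)

Characteristic equation r² + 2r = 0 factors as (r + 2)r = 0, so r = -2, 0.
Hence y_h = C1*exp(-2*t) + C2.
Since 0 is a characteristic root (multiplicity 1), multiply the polynomial trial by t: try y_p = t*(A0 + A1*t). Substituting and matching coefficients of each power of t gives A0 = 1/4, A1 = 3/4, so y_p = t/4 + 3*t^2/4.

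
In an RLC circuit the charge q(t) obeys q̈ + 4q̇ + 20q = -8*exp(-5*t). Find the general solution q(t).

q = -8*exp(-5*t)/25 + C1*cos(4*t)*exp(-2*t) + C2*exp(-2*t)*sin(4*t)

Characteristic equation r² + 4r + 20 = 0 has discriminant (4)² - 4·(20) = -64 < 0, so r = -2 ± 4i.
Hence q_h = C1*cos(4*t)*exp(-2*t) + C2*exp(-2*t)*sin(4*t).
Try q_p = A*exp(-5*t). Substituting into the equation and dividing by exp(-5*t) gives A = -8/25, so q_p = -8*exp(-5*t)/25.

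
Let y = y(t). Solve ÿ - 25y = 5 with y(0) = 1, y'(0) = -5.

Characteristic equation r² - 25 = 0 factors as (r + 5)(r - 5) = 0, so r = -5, 5.
Hence y_h = C1*exp(-5*t) + C2*exp(5*t).
For the particular solution try y_p = A0. Substituting and matching coefficients of each power of t gives A0 = -1/5, so y_p = -1/5.
General solution: y = -1/5 + C1*exp(-5*t) + C2*exp(5*t).
Apply the initial conditions: y(0) = -1/5 + C1 + C2 = 1 and y'(0) = -5*C1 + 5*C2 = -5. Solving gives C1 = 11/10, C2 = 1/10.

y = -1/5 + exp(5*t)/10 + 11*exp(-5*t)/10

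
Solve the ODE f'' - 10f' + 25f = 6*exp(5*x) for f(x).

Characteristic equation r² - 10r + 25 = 0 has discriminant (-10)² - 4·(25) = 0, so r = 5 is a repeated root.
Hence f_h = (C1 + C2*x)*exp(5*x).
Since exp(5*x) solves the homogeneous equation (r = 5 is a root of multiplicity 2), multiply the trial by x^2. Try f_p = A*x^2*exp(5*x). Substituting into the equation and dividing by exp(5*x) gives A = 3, so f_p = 3*x^2*exp(5*x).

f = C1*exp(5*x) + 3*x**2*exp(5*x) + C2*x*exp(5*x)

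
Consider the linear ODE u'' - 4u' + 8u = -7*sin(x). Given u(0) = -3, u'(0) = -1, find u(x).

Characteristic equation r² - 4r + 8 = 0 has discriminant (-4)² - 4·(8) = -16 < 0, so r = 2 ± 2i.
Hence u_h = C1*cos(2*x)*exp(2*x) + C2*exp(2*x)*sin(2*x).
Try u_p = A*cos(x) + B*sin(x). Substituting and equating the coefficients of cos(x) and sin(x) gives A = -28/65, B = -49/65, so u_p = -49*sin(x)/65 - 28*cos(x)/65.
General solution: u = -49*sin(x)/65 - 28*cos(x)/65 + C1*cos(2*x)*exp(2*x) + C2*exp(2*x)*sin(2*x).
Apply the initial conditions: u(0) = -28/65 + C1 = -3 and u'(0) = -49/65 + 2*C1 + 2*C2 = -1. Solving gives C1 = -167/65, C2 = 159/65.

u = -49*sin(x)/65 - 28*cos(x)/65 - 167*cos(2*x)*exp(2*x)/65 + 159*exp(2*x)*sin(2*x)/65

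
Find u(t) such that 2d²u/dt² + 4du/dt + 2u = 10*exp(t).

Divide through by 2: u'' + 2u' + u = 5*exp(t).
Characteristic equation r² + 2r + 1 = 0 has discriminant (2)² - 4·(1) = 0, so r = -1 is a repeated root.
Hence u_h = (C1 + C2*t)*exp(-t).
Try u_p = A*exp(t). Substituting into the equation and dividing by exp(t) gives A = 5/4, so u_p = 5*exp(t)/4.

u = 5*exp(t)/4 + C1*exp(-t) + C2*t*exp(-t)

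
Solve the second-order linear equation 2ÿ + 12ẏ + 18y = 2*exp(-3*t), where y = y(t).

y = C1*exp(-3*t) + t**2*exp(-3*t)/2 + C2*t*exp(-3*t)

Divide through by 2: y'' + 6y' + 9y = exp(-3*t).
Characteristic equation r² + 6r + 9 = 0 has discriminant (6)² - 4·(9) = 0, so r = -3 is a repeated root.
Hence y_h = (C1 + C2*t)*exp(-3*t).
Since exp(-3*t) solves the homogeneous equation (r = -3 is a root of multiplicity 2), multiply the trial by t^2. Try y_p = A*t^2*exp(-3*t). Substituting into the equation and dividing by exp(-3*t) gives A = 1/2, so y_p = t^2*exp(-3*t)/2.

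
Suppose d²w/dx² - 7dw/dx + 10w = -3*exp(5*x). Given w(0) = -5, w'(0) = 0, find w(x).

Characteristic equation r² - 7r + 10 = 0 factors as (r - 2)(r - 5) = 0, so r = 2, 5.
Hence w_h = C1*exp(2*x) + C2*exp(5*x).
Since exp(5*x) solves the homogeneous equation (r = 5 is a root of multiplicity 1), multiply the trial by x. Try w_p = A*x*exp(5*x). Substituting into the equation and dividing by exp(5*x) gives A = -1, so w_p = -x*exp(5*x).
General solution: w = C1*exp(2*x) + C2*exp(5*x) - x*exp(5*x).
Apply the initial conditions: w(0) = C1 + C2 = -5 and w'(0) = -1 + 2*C1 + 5*C2 = 0. Solving gives C1 = -26/3, C2 = 11/3.

w = -26*exp(2*x)/3 + 11*exp(5*x)/3 - x*exp(5*x)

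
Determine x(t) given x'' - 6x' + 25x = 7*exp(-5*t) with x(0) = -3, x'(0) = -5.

Characteristic equation r² - 6r + 25 = 0 has discriminant (-6)² - 4·(25) = -64 < 0, so r = 3 ± 4i.
Hence x_h = C1*cos(4*t)*exp(3*t) + C2*exp(3*t)*sin(4*t).
Try x_p = A*exp(-5*t). Substituting into the equation and dividing by exp(-5*t) gives A = 7/80, so x_p = 7*exp(-5*t)/80.
General solution: x = 7*exp(-5*t)/80 + C1*cos(4*t)*exp(3*t) + C2*exp(3*t)*sin(4*t).
Apply the initial conditions: x(0) = 7/80 + C1 = -3 and x'(0) = -7/16 + 3*C1 + 4*C2 = -5. Solving gives C1 = -247/80, C2 = 47/40.

x = 7*exp(-5*t)/80 - 247*cos(4*t)*exp(3*t)/80 + 47*exp(3*t)*sin(4*t)/40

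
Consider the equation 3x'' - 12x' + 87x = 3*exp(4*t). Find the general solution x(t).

Divide through by 3: x'' - 4x' + 29x = exp(4*t).
Characteristic equation r² - 4r + 29 = 0 has discriminant (-4)² - 4·(29) = -100 < 0, so r = 2 ± 5i.
Hence x_h = C1*cos(5*t)*exp(2*t) + C2*exp(2*t)*sin(5*t).
Try x_p = A*exp(4*t). Substituting into the equation and dividing by exp(4*t) gives A = 1/29, so x_p = exp(4*t)/29.

x = exp(4*t)/29 + C1*cos(5*t)*exp(2*t) + C2*exp(2*t)*sin(5*t)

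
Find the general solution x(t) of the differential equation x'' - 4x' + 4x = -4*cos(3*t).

Characteristic equation r² - 4r + 4 = 0 has discriminant (-4)² - 4·(4) = 0, so r = 2 is a repeated root.
Hence x_h = (C1 + C2*t)*exp(2*t).
Try x_p = A*cos(3*t) + B*sin(3*t). Substituting and equating the coefficients of cos(3t) and sin(3t) gives A = 20/169, B = 48/169, so x_p = 20*cos(3*t)/169 + 48*sin(3*t)/169.

x = 20*cos(3*t)/169 + 48*sin(3*t)/169 + C1*exp(2*t) + C2*t*exp(2*t)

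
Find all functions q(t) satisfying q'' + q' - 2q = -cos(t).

Characteristic equation r² + r - 2 = 0 factors as (r + 2)(r - 1) = 0, so r = -2, 1.
Hence q_h = C1*exp(-2*t) + C2*exp(t).
Try q_p = A*cos(t) + B*sin(t). Substituting and equating the coefficients of cos(t) and sin(t) gives A = 3/10, B = -1/10, so q_p = -sin(t)/10 + 3*cos(t)/10.

q = -sin(t)/10 + 3*cos(t)/10 + C1*exp(-2*t) + C2*exp(t)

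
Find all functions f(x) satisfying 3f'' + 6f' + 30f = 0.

f = C1*cos(3*x)*exp(-x) + C2*exp(-x)*sin(3*x)

Divide through by 3: f'' + 2f' + 10f = 0.
Characteristic equation r² + 2r + 10 = 0 has discriminant (2)² - 4·(10) = -36 < 0, so r = -1 ± 3i.
Hence f_h = C1*cos(3*x)*exp(-x) + C2*exp(-x)*sin(3*x).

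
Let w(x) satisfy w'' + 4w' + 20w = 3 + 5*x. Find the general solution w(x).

Characteristic equation r² + 4r + 20 = 0 has discriminant (4)² - 4·(20) = -64 < 0, so r = -2 ± 4i.
Hence w_h = C1*cos(4*x)*exp(-2*x) + C2*exp(-2*x)*sin(4*x).
For the particular solution try w_p = A0 + A1*x. Substituting and matching coefficients of each power of x gives A0 = 1/10, A1 = 1/4, so w_p = 1/10 + x/4.

w = 1/10 + x/4 + C1*cos(4*x)*exp(-2*x) + C2*exp(-2*x)*sin(4*x)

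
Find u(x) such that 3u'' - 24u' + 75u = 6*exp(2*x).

Divide through by 3: u'' - 8u' + 25u = 2*exp(2*x).
Characteristic equation r² - 8r + 25 = 0 has discriminant (-8)² - 4·(25) = -36 < 0, so r = 4 ± 3i.
Hence u_h = C1*cos(3*x)*exp(4*x) + C2*exp(4*x)*sin(3*x).
Try u_p = A*exp(2*x). Substituting into the equation and dividing by exp(2*x) gives A = 2/13, so u_p = 2*exp(2*x)/13.

u = 2*exp(2*x)/13 + C1*cos(3*x)*exp(4*x) + C2*exp(4*x)*sin(3*x)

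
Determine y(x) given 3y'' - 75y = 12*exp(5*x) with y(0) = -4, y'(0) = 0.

y = -51*exp(5*x)/25 - 49*exp(-5*x)/25 + 2*x*exp(5*x)/5

Divide through by 3: y'' - 25y = 4*exp(5*x).
Characteristic equation r² - 25 = 0 factors as (r + 5)(r - 5) = 0, so r = -5, 5.
Hence y_h = C1*exp(-5*x) + C2*exp(5*x).
Since exp(5*x) solves the homogeneous equation (r = 5 is a root of multiplicity 1), multiply the trial by x. Try y_p = A*x*exp(5*x). Substituting into the equation and dividing by exp(5*x) gives A = 2/5, so y_p = 2*x*exp(5*x)/5.
General solution: y = C1*exp(-5*x) + C2*exp(5*x) + 2*x*exp(5*x)/5.
Apply the initial conditions: y(0) = C1 + C2 = -4 and y'(0) = 2/5 - 5*C1 + 5*C2 = 0. Solving gives C1 = -49/25, C2 = -51/25.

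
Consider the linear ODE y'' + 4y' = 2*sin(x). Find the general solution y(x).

y = C2 - 8*cos(x)/17 - 2*sin(x)/17 + C1*exp(-4*x)

Characteristic equation r² + 4r = 0 factors as (r + 4)r = 0, so r = -4, 0.
Hence y_h = C1*exp(-4*x) + C2.
Try y_p = A*cos(x) + B*sin(x). Substituting and equating the coefficients of cos(x) and sin(x) gives A = -8/17, B = -2/17, so y_p = -8*cos(x)/17 - 2*sin(x)/17.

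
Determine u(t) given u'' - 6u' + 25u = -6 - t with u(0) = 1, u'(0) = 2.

u = -156/625 - t/25 - 267*exp(3*t)*sin(4*t)/625 + 781*cos(4*t)*exp(3*t)/625

Characteristic equation r² - 6r + 25 = 0 has discriminant (-6)² - 4·(25) = -64 < 0, so r = 3 ± 4i.
Hence u_h = C1*cos(4*t)*exp(3*t) + C2*exp(3*t)*sin(4*t).
For the particular solution try u_p = A0 + A1*t. Substituting and matching coefficients of each power of t gives A0 = -156/625, A1 = -1/25, so u_p = -156/625 - t/25.
General solution: u = -156/625 - t/25 + C1*cos(4*t)*exp(3*t) + C2*exp(3*t)*sin(4*t).
Apply the initial conditions: u(0) = -156/625 + C1 = 1 and u'(0) = -1/25 + 3*C1 + 4*C2 = 2. Solving gives C1 = 781/625, C2 = -267/625.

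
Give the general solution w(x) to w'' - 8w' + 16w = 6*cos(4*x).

Characteristic equation r² - 8r + 16 = 0 has discriminant (-8)² - 4·(16) = 0, so r = 4 is a repeated root.
Hence w_h = (C1 + C2*x)*exp(4*x).
Try w_p = A*cos(4*x) + B*sin(4*x). Substituting and equating the coefficients of cos(4x) and sin(4x) gives A = 0, B = -3/16, so w_p = -3*sin(4*x)/16.

w = -3*sin(4*x)/16 + C1*exp(4*x) + C2*x*exp(4*x)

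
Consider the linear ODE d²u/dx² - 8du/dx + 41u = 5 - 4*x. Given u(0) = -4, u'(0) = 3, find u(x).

Characteristic equation r² - 8r + 41 = 0 has discriminant (-8)² - 4·(41) = -100 < 0, so r = 4 ± 5i.
Hence u_h = C1*cos(5*x)*exp(4*x) + C2*exp(4*x)*sin(5*x).
For the particular solution try u_p = A0 + A1*x. Substituting and matching coefficients of each power of x gives A0 = 173/1681, A1 = -4/41, so u_p = 173/1681 - 4*x/41.
General solution: u = 173/1681 - 4*x/41 + C1*cos(5*x)*exp(4*x) + C2*exp(4*x)*sin(5*x).
Apply the initial conditions: u(0) = 173/1681 + C1 = -4 and u'(0) = -4/41 + 4*C1 + 5*C2 = 3. Solving gives C1 = -6897/1681, C2 = 6559/1681.

u = 173/1681 - 4*x/41 - 6897*cos(5*x)*exp(4*x)/1681 + 6559*exp(4*x)*sin(5*x)/1681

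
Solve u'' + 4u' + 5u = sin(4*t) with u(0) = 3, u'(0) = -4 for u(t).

Characteristic equation r² + 4r + 5 = 0 has discriminant (4)² - 4·(5) = -4 < 0, so r = -2 ± i.
Hence u_h = C1*cos(t)*exp(-2*t) + C2*exp(-2*t)*sin(t).
Try u_p = A*cos(4*t) + B*sin(4*t). Substituting and equating the coefficients of cos(4t) and sin(4t) gives A = -16/377, B = -11/377, so u_p = -16*cos(4*t)/377 - 11*sin(4*t)/377.
General solution: u = -16*cos(4*t)/377 - 11*sin(4*t)/377 + C1*cos(t)*exp(-2*t) + C2*exp(-2*t)*sin(t).
Apply the initial conditions: u(0) = -16/377 + C1 = 3 and u'(0) = -44/377 + C2 - 2*C1 = -4. Solving gives C1 = 1147/377, C2 = 830/377.

u = -16*cos(4*t)/377 - 11*sin(4*t)/377 + 830*exp(-2*t)*sin(t)/377 + 1147*cos(t)*exp(-2*t)/377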